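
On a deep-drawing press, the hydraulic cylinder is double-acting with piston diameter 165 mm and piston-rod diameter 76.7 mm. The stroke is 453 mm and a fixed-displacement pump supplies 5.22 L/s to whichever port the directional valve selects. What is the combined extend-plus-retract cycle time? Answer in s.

t ≈ 3.31 s

Cap-side area A_cap = π/4 × (165 mm)² = 21380 mm^2
Rod-side annular area A_ann = π/4 × (165² − 76.7²) = 16760 mm^2
t_ext = A_cap·L/Q = 1.856 s
t_ret = A_ann·L/Q = 1.455 s
t_cycle = t_ext + t_ret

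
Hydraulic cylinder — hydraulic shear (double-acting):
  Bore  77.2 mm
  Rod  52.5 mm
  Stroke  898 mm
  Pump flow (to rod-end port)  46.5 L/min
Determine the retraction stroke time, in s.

Rod-side annular area A_ann = π/4 × (77.2² − 52.5²) = 2516 mm^2
Swept volume V = A × L; t = V / Q = A·L / Q

t ≈ 2.92 s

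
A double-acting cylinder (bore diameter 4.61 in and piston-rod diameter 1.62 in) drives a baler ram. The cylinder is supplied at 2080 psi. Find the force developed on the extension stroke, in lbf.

Cap-side area A_cap = π/4 × (4.61 in)² = 16.69 in^2
F = P × A_cap = 2080 psi × A_cap

F ≈ 34700 lbf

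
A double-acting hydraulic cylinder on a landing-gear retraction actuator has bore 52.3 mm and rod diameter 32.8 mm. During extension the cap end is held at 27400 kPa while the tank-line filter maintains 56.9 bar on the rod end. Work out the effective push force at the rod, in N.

F ≈ 51400 N

Cap-side area A_cap = π/4 × (52.3 mm)² = 2148 mm^2
Rod-side annular area A_ann = π/4 × (52.3² − 32.8²) = 1303 mm^2
Net thrust = P_cap·A_cap − P_rod·A_ann = 58860 N − 7416 N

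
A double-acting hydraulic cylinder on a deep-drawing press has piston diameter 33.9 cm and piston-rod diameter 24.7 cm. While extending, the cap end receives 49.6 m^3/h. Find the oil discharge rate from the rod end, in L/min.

Q_out ≈ 388 L/min

Cap-side area A_cap = π/4 × (33.9 cm)² = 902.6 cm^2
Rod-side annular area A_ann = π/4 × (33.9² − 24.7²) = 423.4 cm^2
Piston speed v = Q_in/A_cap; rod-end outflow Q_out = v × A_ann = Q_in × A_ann/A_cap.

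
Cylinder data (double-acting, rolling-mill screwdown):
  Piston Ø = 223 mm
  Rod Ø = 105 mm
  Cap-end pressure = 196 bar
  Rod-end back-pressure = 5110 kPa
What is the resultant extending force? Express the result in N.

F ≈ 6.10e5 N

Cap-side area A_cap = π/4 × (223 mm)² = 39060 mm^2
Rod-side annular area A_ann = π/4 × (223² − 105²) = 30400 mm^2
Net thrust = P_cap·A_cap − P_rod·A_ann = 7.655e5 N − 1.553e5 N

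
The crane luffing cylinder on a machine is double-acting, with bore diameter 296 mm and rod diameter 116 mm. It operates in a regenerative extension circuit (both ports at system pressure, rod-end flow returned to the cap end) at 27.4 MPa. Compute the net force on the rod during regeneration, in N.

With equal pressure on both faces, forces on the annular region cancel; the net push is pressure × rod cross-section.
Rod cross-section A_rod = π/4 × (116 mm)² = 10570 mm^2
F = P × A_rod

F ≈ 2.90e5 N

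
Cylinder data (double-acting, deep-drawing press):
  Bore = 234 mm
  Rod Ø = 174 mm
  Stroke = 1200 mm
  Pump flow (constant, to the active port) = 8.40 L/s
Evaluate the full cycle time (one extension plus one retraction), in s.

t ≈ 8.89 s

Cap-side area A_cap = π/4 × (234 mm)² = 43010 mm^2
Rod-side annular area A_ann = π/4 × (234² − 174²) = 19230 mm^2
t_ext = A_cap·L/Q = 6.144 s
t_ret = A_ann·L/Q = 2.747 s
t_cycle = t_ext + t_ret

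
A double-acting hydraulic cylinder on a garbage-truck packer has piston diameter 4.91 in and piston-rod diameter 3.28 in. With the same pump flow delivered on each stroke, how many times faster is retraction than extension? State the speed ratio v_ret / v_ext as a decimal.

v_ret/v_ext ≈ 1.81

Cap-side area A_cap = π/4 × (4.91 in)² = 18.93 in^2
Rod-side annular area A_ann = π/4 × (4.91² − 3.28²) = 10.48 in^2
For equal Q, v ∝ 1/A, so v_ret/v_ext = A_cap/A_ann.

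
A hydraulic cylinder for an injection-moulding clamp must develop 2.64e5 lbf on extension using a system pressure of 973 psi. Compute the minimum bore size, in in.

Extension force acts on the full piston face: F = P × (π/4)D².
D = √(4F / (πP)) = √(4 × 2.64e5 lbf / (π × 973 psi))

D ≈ 18.6 in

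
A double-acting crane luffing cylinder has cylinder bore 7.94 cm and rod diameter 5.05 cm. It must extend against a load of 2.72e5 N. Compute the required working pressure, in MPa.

P ≈ 54.9 MPa

Cap-side area A_cap = π/4 × (7.94 cm)² = 49.51 cm^2
P = F / A = 2.72e5 N / A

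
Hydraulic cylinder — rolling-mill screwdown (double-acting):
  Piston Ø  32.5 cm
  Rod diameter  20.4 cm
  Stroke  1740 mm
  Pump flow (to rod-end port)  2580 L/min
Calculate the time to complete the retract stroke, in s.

Rod-side annular area A_ann = π/4 × (32.5² − 20.4²) = 502.7 cm^2
Swept volume V = A × L; t = V / Q = A·L / Q

t ≈ 2.03 s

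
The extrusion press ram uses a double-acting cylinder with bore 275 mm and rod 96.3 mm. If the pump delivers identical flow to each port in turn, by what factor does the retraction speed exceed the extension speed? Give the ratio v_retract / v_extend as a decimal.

v_ret/v_ext ≈ 1.14

Cap-side area A_cap = π/4 × (275 mm)² = 59400 mm^2
Rod-side annular area A_ann = π/4 × (275² − 96.3²) = 52110 mm^2
For equal Q, v ∝ 1/A, so v_ret/v_ext = A_cap/A_ann.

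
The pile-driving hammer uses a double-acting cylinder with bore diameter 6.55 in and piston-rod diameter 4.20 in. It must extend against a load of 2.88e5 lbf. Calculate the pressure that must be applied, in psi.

P ≈ 8550 psi

Cap-side area A_cap = π/4 × (6.55 in)² = 33.70 in^2
P = F / A = 2.88e5 lbf / A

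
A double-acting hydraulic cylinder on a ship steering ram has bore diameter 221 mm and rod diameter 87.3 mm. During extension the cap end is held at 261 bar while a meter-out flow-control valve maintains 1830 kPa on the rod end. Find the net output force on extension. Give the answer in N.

F ≈ 9.42e5 N

Cap-side area A_cap = π/4 × (221 mm)² = 38360 mm^2
Rod-side annular area A_ann = π/4 × (221² − 87.3²) = 32370 mm^2
Net thrust = P_cap·A_cap − P_rod·A_ann = 1.001e6 N − 59240 N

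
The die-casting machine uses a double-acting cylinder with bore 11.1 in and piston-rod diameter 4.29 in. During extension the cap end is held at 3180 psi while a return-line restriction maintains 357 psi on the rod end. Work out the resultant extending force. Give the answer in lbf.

F ≈ 2.78e5 lbf

Cap-side area A_cap = π/4 × (11.1 in)² = 96.77 in^2
Rod-side annular area A_ann = π/4 × (11.1² − 4.29²) = 82.31 in^2
Net thrust = P_cap·A_cap − P_rod·A_ann = 3.077e5 lbf − 29390 lbf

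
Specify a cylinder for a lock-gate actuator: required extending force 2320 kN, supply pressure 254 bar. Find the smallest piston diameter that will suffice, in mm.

Extension force acts on the full piston face: F = P × (π/4)D².
D = √(4F / (πP)) = √(4 × 2320 kN / (π × 254 bar))

D ≈ 341 mm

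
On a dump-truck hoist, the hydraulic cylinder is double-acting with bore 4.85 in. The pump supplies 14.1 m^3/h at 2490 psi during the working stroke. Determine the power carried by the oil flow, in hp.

Hydraulic power = P × Q

W ≈ 90.2 hp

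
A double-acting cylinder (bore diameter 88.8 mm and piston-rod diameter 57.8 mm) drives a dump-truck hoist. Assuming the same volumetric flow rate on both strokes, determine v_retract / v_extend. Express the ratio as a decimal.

v_ret/v_ext ≈ 1.74

Cap-side area A_cap = π/4 × (88.8 mm)² = 6193 mm^2
Rod-side annular area A_ann = π/4 × (88.8² − 57.8²) = 3569 mm^2
For equal Q, v ∝ 1/A, so v_ret/v_ext = A_cap/A_ann.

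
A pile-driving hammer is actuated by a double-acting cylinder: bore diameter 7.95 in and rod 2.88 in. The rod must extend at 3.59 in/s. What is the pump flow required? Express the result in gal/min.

Q ≈ 46.3 gal/min

Cap-side area A_cap = π/4 × (7.95 in)² = 49.64 in^2
Q = A × v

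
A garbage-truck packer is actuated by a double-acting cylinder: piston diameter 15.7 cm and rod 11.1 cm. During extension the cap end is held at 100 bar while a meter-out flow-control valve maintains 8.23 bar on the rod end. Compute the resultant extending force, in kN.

Cap-side area A_cap = π/4 × (15.7 cm)² = 193.6 cm^2
Rod-side annular area A_ann = π/4 × (15.7² − 11.1²) = 96.82 cm^2
Net thrust = P_cap·A_cap − P_rod·A_ann = 193.6 kN − 7.969 kN

F ≈ 186 kN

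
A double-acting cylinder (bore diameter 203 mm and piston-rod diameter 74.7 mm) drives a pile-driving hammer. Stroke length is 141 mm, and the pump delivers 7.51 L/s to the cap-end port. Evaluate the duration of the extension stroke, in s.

t ≈ 0.608 s

Cap-side area A_cap = π/4 × (203 mm)² = 32370 mm^2
Swept volume V = A × L; t = V / Q = A·L / Q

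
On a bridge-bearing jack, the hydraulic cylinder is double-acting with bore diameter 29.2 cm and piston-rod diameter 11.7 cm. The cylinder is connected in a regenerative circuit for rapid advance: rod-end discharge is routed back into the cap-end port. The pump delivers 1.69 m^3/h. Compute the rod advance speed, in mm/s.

v ≈ 43.7 mm/s

In regeneration the rod-end outflow joins the pump flow into the cap end, so the net volume the pump must supply per unit advance equals the rod cross-section area.
Rod cross-section A_rod = π/4 × (11.7 cm)² = 107.5 cm^2
v = Q_pump / A_rod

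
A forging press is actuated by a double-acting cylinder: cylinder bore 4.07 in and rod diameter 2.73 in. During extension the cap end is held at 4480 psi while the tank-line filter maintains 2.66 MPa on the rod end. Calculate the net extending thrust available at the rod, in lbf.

F ≈ 55500 lbf

Cap-side area A_cap = π/4 × (4.07 in)² = 13.01 in^2
Rod-side annular area A_ann = π/4 × (4.07² − 2.73²) = 7.157 in^2
Net thrust = P_cap·A_cap − P_rod·A_ann = 58280 lbf − 2761 lbf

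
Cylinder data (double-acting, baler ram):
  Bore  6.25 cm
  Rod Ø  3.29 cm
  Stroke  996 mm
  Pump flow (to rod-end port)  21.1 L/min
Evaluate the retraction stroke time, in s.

Rod-side annular area A_ann = π/4 × (6.25² − 3.29²) = 22.18 cm^2
Swept volume V = A × L; t = V / Q = A·L / Q

t ≈ 6.28 s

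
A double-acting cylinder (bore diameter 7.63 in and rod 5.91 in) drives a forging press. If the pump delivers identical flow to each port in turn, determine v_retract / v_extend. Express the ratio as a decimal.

v_ret/v_ext ≈ 2.50

Cap-side area A_cap = π/4 × (7.63 in)² = 45.72 in^2
Rod-side annular area A_ann = π/4 × (7.63² − 5.91²) = 18.29 in^2
For equal Q, v ∝ 1/A, so v_ret/v_ext = A_cap/A_ann.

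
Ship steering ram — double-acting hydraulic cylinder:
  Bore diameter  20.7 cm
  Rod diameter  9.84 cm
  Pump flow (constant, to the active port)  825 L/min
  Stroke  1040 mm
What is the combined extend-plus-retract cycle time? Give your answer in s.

Cap-side area A_cap = π/4 × (20.7 cm)² = 336.5 cm^2
Rod-side annular area A_ann = π/4 × (20.7² − 9.84²) = 260.5 cm^2
t_ext = A_cap·L/Q = 2.545 s
t_ret = A_ann·L/Q = 1.970 s
t_cycle = t_ext + t_ret

t ≈ 4.52 s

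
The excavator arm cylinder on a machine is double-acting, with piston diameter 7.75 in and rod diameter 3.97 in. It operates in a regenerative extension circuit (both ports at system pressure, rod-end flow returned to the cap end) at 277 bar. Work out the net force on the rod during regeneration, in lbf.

With equal pressure on both faces, forces on the annular region cancel; the net push is pressure × rod cross-section.
Rod cross-section A_rod = π/4 × (3.97 in)² = 12.38 in^2
F = P × A_rod

F ≈ 49700 lbf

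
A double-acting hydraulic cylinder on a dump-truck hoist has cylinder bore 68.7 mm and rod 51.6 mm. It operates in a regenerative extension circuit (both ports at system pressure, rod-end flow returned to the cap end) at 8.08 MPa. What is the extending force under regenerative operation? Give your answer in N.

With equal pressure on both faces, forces on the annular region cancel; the net push is pressure × rod cross-section.
Rod cross-section A_rod = π/4 × (51.6 mm)² = 2091 mm^2
F = P × A_rod

F ≈ 16900 N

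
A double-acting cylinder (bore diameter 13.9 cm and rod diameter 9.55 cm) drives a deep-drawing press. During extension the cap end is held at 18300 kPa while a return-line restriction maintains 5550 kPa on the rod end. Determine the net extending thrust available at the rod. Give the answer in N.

Cap-side area A_cap = π/4 × (13.9 cm)² = 151.7 cm^2
Rod-side annular area A_ann = π/4 × (13.9² − 9.55²) = 80.12 cm^2
Net thrust = P_cap·A_cap − P_rod·A_ann = 2.777e5 N − 44460 N

F ≈ 2.33e5 N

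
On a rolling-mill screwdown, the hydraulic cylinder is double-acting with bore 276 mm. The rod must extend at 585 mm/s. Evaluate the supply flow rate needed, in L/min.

Q ≈ 2100 L/min

Cap-side area A_cap = π/4 × (276 mm)² = 59830 mm^2
Q = A × v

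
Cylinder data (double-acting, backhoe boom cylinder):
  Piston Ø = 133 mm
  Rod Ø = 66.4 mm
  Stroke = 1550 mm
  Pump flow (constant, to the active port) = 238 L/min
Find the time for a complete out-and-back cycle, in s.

Cap-side area A_cap = π/4 × (133 mm)² = 13890 mm^2
Rod-side annular area A_ann = π/4 × (133² − 66.4²) = 10430 mm^2
t_ext = A_cap·L/Q = 5.429 s
t_ret = A_ann·L/Q = 4.076 s
t_cycle = t_ext + t_ret

t ≈ 9.50 s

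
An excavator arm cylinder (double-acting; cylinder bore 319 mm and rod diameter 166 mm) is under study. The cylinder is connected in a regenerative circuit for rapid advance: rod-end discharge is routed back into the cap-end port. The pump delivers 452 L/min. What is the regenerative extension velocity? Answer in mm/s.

In regeneration the rod-end outflow joins the pump flow into the cap end, so the net volume the pump must supply per unit advance equals the rod cross-section area.
Rod cross-section A_rod = π/4 × (166 mm)² = 21640 mm^2
v = Q_pump / A_rod

v ≈ 348 mm/s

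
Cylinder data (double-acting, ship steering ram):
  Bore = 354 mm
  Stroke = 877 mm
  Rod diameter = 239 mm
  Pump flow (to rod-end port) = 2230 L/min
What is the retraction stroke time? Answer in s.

Rod-side annular area A_ann = π/4 × (354² − 239²) = 53560 mm^2
Swept volume V = A × L; t = V / Q = A·L / Q

t ≈ 1.26 s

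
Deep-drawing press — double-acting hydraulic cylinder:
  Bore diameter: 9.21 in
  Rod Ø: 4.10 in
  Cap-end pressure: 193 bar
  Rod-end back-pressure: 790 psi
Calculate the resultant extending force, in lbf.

F ≈ 1.44e5 lbf

Cap-side area A_cap = π/4 × (9.21 in)² = 66.62 in^2
Rod-side annular area A_ann = π/4 × (9.21² − 4.10²) = 53.42 in^2
Net thrust = P_cap·A_cap − P_rod·A_ann = 1.865e5 lbf − 42200 lbf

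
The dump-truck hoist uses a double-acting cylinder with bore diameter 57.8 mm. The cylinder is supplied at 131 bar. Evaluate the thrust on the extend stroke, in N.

Cap-side area A_cap = π/4 × (57.8 mm)² = 2624 mm^2
F = P × A_cap = 131 bar × A_cap

F ≈ 34400 N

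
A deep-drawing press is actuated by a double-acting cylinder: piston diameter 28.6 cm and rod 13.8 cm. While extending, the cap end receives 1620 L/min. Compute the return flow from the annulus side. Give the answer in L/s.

Q_out ≈ 20.7 L/s

Cap-side area A_cap = π/4 × (28.6 cm)² = 642.4 cm^2
Rod-side annular area A_ann = π/4 × (28.6² − 13.8²) = 492.9 cm^2
Piston speed v = Q_in/A_cap; rod-end outflow Q_out = v × A_ann = Q_in × A_ann/A_cap.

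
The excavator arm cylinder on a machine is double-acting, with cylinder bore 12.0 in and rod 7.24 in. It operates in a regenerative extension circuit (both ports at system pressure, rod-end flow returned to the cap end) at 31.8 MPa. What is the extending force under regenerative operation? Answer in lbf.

F ≈ 1.90e5 lbf

With equal pressure on both faces, forces on the annular region cancel; the net push is pressure × rod cross-section.
Rod cross-section A_rod = π/4 × (7.24 in)² = 41.17 in^2
F = P × A_rod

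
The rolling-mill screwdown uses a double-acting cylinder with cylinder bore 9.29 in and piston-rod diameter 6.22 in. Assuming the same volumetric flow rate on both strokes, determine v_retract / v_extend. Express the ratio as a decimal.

v_ret/v_ext ≈ 1.81

Cap-side area A_cap = π/4 × (9.29 in)² = 67.78 in^2
Rod-side annular area A_ann = π/4 × (9.29² − 6.22²) = 37.40 in^2
For equal Q, v ∝ 1/A, so v_ret/v_ext = A_cap/A_ann.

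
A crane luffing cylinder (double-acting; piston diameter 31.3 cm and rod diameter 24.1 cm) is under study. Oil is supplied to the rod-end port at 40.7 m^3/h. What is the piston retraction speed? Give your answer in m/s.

Rod-side annular area A_ann = π/4 × (31.3² − 24.1²) = 313.3 cm^2
Flow into the rod-end port fills the annular volume.
v = Q / A

v ≈ 0.361 m/s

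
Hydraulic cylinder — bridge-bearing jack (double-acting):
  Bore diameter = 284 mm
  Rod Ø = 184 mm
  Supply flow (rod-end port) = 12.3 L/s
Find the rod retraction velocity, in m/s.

v ≈ 0.335 m/s

Rod-side annular area A_ann = π/4 × (284² − 184²) = 36760 mm^2
Flow into the rod-end port fills the annular volume.
v = Q / A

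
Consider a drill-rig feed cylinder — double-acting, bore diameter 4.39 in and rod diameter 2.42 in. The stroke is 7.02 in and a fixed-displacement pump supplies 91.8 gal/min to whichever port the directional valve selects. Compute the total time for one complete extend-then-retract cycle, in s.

t ≈ 0.510 s

Cap-side area A_cap = π/4 × (4.39 in)² = 15.14 in^2
Rod-side annular area A_ann = π/4 × (4.39² − 2.42²) = 10.54 in^2
t_ext = A_cap·L/Q = 0.3006 s
t_ret = A_ann·L/Q = 0.2093 s
t_cycle = t_ext + t_ret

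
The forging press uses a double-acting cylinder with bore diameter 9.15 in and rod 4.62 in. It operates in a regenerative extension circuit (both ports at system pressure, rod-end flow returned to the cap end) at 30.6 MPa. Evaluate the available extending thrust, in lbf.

F ≈ 74400 lbf

With equal pressure on both faces, forces on the annular region cancel; the net push is pressure × rod cross-section.
Rod cross-section A_rod = π/4 × (4.62 in)² = 16.76 in^2
F = P × A_rod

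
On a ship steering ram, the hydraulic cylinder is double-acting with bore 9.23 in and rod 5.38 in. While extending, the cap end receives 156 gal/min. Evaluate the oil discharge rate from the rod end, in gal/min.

Q_out ≈ 103 gal/min

Cap-side area A_cap = π/4 × (9.23 in)² = 66.91 in^2
Rod-side annular area A_ann = π/4 × (9.23² − 5.38²) = 44.18 in^2
Piston speed v = Q_in/A_cap; rod-end outflow Q_out = v × A_ann = Q_in × A_ann/A_cap.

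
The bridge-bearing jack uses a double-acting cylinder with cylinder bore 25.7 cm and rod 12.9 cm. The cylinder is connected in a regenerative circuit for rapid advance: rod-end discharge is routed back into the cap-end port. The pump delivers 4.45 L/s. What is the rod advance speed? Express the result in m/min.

In regeneration the rod-end outflow joins the pump flow into the cap end, so the net volume the pump must supply per unit advance equals the rod cross-section area.
Rod cross-section A_rod = π/4 × (12.9 cm)² = 130.7 cm^2
v = Q_pump / A_rod

v ≈ 20.4 m/min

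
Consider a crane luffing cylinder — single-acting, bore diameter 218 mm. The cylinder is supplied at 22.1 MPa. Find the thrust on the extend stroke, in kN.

F ≈ 825 kN

Cap-side area A_cap = π/4 × (218 mm)² = 37330 mm^2
F = P × A_cap = 22.1 MPa × A_cap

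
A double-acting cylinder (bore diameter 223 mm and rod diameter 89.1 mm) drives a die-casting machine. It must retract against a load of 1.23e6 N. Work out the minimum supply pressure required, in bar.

Rod-side annular area A_ann = π/4 × (223² − 89.1²) = 32820 mm^2
Retraction: pressure acts on the annular area.
P = F / A = 1.23e6 N / A

P ≈ 375 bar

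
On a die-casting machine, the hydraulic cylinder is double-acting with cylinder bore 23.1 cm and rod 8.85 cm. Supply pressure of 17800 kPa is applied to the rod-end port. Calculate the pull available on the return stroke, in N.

Rod-side annular area A_ann = π/4 × (23.1² − 8.85²) = 357.6 cm^2
On retraction the pressure acts on the annular area (bore minus rod).
F = P × A_ann

F ≈ 6.36e5 N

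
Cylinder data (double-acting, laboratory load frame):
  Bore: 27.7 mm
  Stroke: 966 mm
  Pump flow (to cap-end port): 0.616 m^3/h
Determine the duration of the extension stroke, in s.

t ≈ 3.40 s

Cap-side area A_cap = π/4 × (27.7 mm)² = 602.6 mm^2
Swept volume V = A × L; t = V / Q = A·L / Q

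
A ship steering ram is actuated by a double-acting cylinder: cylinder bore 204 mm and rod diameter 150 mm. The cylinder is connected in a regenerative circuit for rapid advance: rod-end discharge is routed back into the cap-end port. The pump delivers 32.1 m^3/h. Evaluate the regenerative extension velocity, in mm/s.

v ≈ 505 mm/s

In regeneration the rod-end outflow joins the pump flow into the cap end, so the net volume the pump must supply per unit advance equals the rod cross-section area.
Rod cross-section A_rod = π/4 × (150 mm)² = 17670 mm^2
v = Q_pump / A_rod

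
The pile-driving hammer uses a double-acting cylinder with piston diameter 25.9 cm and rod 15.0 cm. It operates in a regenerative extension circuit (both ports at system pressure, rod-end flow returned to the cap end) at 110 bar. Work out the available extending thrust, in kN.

With equal pressure on both faces, forces on the annular region cancel; the net push is pressure × rod cross-section.
Rod cross-section A_rod = π/4 × (15.0 cm)² = 176.7 cm^2
F = P × A_rod

F ≈ 194 kN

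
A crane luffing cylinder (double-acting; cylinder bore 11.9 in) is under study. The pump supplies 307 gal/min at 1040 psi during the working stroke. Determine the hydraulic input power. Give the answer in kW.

Hydraulic power = P × Q

W ≈ 139 kW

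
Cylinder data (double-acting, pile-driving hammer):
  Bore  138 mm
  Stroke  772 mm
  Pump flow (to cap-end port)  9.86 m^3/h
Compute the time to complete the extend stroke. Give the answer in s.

Cap-side area A_cap = π/4 × (138 mm)² = 14960 mm^2
Swept volume V = A × L; t = V / Q = A·L / Q

t ≈ 4.22 s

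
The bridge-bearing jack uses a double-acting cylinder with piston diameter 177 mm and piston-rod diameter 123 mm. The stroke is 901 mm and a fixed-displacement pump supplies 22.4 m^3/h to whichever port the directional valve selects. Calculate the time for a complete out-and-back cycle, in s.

Cap-side area A_cap = π/4 × (177 mm)² = 24610 mm^2
Rod-side annular area A_ann = π/4 × (177² − 123²) = 12720 mm^2
t_ext = A_cap·L/Q = 3.563 s
t_ret = A_ann·L/Q = 1.842 s
t_cycle = t_ext + t_ret

t ≈ 5.41 s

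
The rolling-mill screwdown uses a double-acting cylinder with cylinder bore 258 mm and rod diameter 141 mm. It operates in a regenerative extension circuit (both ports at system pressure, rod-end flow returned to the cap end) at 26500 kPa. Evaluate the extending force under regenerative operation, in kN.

F ≈ 414 kN

With equal pressure on both faces, forces on the annular region cancel; the net push is pressure × rod cross-section.
Rod cross-section A_rod = π/4 × (141 mm)² = 15610 mm^2
F = P × A_rod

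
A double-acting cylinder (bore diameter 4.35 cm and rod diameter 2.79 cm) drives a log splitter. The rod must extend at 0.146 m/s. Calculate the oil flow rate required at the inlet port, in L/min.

Cap-side area A_cap = π/4 × (4.35 cm)² = 14.86 cm^2
Q = A × v

Q ≈ 13.0 L/min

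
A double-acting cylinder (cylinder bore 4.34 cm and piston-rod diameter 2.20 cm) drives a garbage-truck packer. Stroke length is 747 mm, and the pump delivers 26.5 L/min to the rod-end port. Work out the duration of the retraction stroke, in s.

t ≈ 1.86 s

Rod-side annular area A_ann = π/4 × (4.34² − 2.20²) = 10.99 cm^2
Swept volume V = A × L; t = V / Q = A·L / Q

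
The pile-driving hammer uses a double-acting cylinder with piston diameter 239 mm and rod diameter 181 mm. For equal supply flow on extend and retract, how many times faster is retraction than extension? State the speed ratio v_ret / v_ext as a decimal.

Cap-side area A_cap = π/4 × (239 mm)² = 44860 mm^2
Rod-side annular area A_ann = π/4 × (239² − 181²) = 19130 mm^2
For equal Q, v ∝ 1/A, so v_ret/v_ext = A_cap/A_ann.

v_ret/v_ext ≈ 2.34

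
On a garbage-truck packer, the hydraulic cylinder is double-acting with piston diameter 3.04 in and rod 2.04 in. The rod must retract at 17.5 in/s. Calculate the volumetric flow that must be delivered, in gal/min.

Rod-side annular area A_ann = π/4 × (3.04² − 2.04²) = 3.990 in^2
Q = A × v

Q ≈ 18.1 gal/min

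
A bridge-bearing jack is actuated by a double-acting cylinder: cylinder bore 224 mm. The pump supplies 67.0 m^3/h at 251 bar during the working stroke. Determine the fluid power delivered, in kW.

Hydraulic power = P × Q

W ≈ 467 kW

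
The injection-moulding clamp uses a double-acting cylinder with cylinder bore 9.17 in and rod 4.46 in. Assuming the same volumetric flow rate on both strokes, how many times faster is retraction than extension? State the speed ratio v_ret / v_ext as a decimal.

Cap-side area A_cap = π/4 × (9.17 in)² = 66.04 in^2
Rod-side annular area A_ann = π/4 × (9.17² − 4.46²) = 50.42 in^2
For equal Q, v ∝ 1/A, so v_ret/v_ext = A_cap/A_ann.

v_ret/v_ext ≈ 1.31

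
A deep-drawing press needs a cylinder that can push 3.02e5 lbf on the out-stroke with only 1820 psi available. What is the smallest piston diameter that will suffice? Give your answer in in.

Extension force acts on the full piston face: F = P × (π/4)D².
D = √(4F / (πP)) = √(4 × 3.02e5 lbf / (π × 1820 psi))

D ≈ 14.5 in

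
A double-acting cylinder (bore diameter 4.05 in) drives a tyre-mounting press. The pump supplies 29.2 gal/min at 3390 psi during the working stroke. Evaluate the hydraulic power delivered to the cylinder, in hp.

W ≈ 57.7 hp

Hydraulic power = P × Q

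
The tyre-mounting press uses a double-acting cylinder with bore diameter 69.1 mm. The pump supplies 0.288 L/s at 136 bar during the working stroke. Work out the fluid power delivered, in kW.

Hydraulic power = P × Q

W ≈ 3.92 kW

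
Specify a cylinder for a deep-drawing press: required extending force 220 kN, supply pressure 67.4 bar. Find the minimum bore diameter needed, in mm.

Extension force acts on the full piston face: F = P × (π/4)D².
D = √(4F / (πP)) = √(4 × 220 kN / (π × 67.4 bar))

D ≈ 204 mm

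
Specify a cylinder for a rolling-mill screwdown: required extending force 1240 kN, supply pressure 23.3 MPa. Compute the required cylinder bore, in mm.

D ≈ 260 mm

Extension force acts on the full piston face: F = P × (π/4)D².
D = √(4F / (πP)) = √(4 × 1240 kN / (π × 23.3 MPa))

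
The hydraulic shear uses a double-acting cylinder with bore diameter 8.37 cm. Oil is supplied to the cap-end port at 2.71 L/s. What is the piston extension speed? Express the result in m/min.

v ≈ 29.6 m/min

Cap-side area A_cap = π/4 × (8.37 cm)² = 55.02 cm^2
v = Q / A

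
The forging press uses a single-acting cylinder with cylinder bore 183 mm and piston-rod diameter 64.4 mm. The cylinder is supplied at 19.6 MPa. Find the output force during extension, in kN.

F ≈ 516 kN

Cap-side area A_cap = π/4 × (183 mm)² = 26300 mm^2
F = P × A_cap = 19.6 MPa × A_cap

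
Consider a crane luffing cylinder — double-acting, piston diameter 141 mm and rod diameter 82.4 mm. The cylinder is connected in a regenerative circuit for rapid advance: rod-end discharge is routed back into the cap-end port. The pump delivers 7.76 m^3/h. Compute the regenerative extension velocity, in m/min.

v ≈ 24.3 m/min

In regeneration the rod-end outflow joins the pump flow into the cap end, so the net volume the pump must supply per unit advance equals the rod cross-section area.
Rod cross-section A_rod = π/4 × (82.4 mm)² = 5333 mm^2
v = Q_pump / A_rod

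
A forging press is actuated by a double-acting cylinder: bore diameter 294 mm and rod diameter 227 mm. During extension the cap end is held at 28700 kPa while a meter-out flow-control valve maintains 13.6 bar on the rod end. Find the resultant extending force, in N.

Cap-side area A_cap = π/4 × (294 mm)² = 67890 mm^2
Rod-side annular area A_ann = π/4 × (294² − 227²) = 27420 mm^2
Net thrust = P_cap·A_cap − P_rod·A_ann = 1.948e6 N − 37290 N

F ≈ 1.91e6 N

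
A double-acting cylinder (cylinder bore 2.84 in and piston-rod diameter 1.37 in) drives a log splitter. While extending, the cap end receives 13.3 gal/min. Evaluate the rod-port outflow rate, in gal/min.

Q_out ≈ 10.2 gal/min

Cap-side area A_cap = π/4 × (2.84 in)² = 6.335 in^2
Rod-side annular area A_ann = π/4 × (2.84² − 1.37²) = 4.861 in^2
Piston speed v = Q_in/A_cap; rod-end outflow Q_out = v × A_ann = Q_in × A_ann/A_cap.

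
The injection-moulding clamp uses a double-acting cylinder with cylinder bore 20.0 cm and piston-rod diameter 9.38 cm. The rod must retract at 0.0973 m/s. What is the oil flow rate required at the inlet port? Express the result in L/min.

Rod-side annular area A_ann = π/4 × (20.0² − 9.38²) = 245.1 cm^2
Q = A × v

Q ≈ 143 L/min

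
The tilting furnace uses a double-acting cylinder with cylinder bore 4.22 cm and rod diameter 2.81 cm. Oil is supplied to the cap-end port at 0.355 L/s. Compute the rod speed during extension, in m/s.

v ≈ 0.254 m/s

Cap-side area A_cap = π/4 × (4.22 cm)² = 13.99 cm^2
v = Q / A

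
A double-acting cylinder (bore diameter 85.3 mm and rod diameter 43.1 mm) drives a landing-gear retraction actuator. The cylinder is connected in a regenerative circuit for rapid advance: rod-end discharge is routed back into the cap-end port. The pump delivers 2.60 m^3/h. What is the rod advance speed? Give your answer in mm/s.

In regeneration the rod-end outflow joins the pump flow into the cap end, so the net volume the pump must supply per unit advance equals the rod cross-section area.
Rod cross-section A_rod = π/4 × (43.1 mm)² = 1459 mm^2
v = Q_pump / A_rod

v ≈ 495 mm/s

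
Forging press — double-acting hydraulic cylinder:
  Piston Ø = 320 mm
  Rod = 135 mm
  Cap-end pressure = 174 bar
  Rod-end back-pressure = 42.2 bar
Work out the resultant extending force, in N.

F ≈ 1.12e6 N

Cap-side area A_cap = π/4 × (320 mm)² = 80420 mm^2
Rod-side annular area A_ann = π/4 × (320² − 135²) = 66110 mm^2
Net thrust = P_cap·A_cap − P_rod·A_ann = 1.399e6 N − 2.790e5 N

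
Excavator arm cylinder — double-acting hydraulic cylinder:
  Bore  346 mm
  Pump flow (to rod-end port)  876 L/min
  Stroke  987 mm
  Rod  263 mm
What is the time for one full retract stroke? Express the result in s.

t ≈ 2.68 s

Rod-side annular area A_ann = π/4 × (346² − 263²) = 39700 mm^2
Swept volume V = A × L; t = V / Q = A·L / Q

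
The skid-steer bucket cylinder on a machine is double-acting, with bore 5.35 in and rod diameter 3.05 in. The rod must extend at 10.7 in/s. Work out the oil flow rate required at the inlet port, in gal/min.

Cap-side area A_cap = π/4 × (5.35 in)² = 22.48 in^2
Q = A × v

Q ≈ 62.5 gal/min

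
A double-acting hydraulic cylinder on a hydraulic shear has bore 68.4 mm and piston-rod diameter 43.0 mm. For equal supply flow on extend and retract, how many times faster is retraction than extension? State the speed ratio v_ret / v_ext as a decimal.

v_ret/v_ext ≈ 1.65

Cap-side area A_cap = π/4 × (68.4 mm)² = 3675 mm^2
Rod-side annular area A_ann = π/4 × (68.4² − 43.0²) = 2222 mm^2
For equal Q, v ∝ 1/A, so v_ret/v_ext = A_cap/A_ann.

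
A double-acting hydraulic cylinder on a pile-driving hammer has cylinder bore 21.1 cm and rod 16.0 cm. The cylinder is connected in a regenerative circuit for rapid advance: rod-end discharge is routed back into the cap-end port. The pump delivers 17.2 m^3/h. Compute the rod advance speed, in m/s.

In regeneration the rod-end outflow joins the pump flow into the cap end, so the net volume the pump must supply per unit advance equals the rod cross-section area.
Rod cross-section A_rod = π/4 × (16.0 cm)² = 201.1 cm^2
v = Q_pump / A_rod

v ≈ 0.238 m/s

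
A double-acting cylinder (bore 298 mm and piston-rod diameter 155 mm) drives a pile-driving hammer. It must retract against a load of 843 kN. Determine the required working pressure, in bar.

P ≈ 166 bar

Rod-side annular area A_ann = π/4 × (298² − 155²) = 50880 mm^2
Retraction: pressure acts on the annular area.
P = F / A = 843 kN / A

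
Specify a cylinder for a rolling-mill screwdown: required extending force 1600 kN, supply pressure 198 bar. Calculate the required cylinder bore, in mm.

D ≈ 321 mm

Extension force acts on the full piston face: F = P × (π/4)D².
D = √(4F / (πP)) = √(4 × 1600 kN / (π × 198 bar))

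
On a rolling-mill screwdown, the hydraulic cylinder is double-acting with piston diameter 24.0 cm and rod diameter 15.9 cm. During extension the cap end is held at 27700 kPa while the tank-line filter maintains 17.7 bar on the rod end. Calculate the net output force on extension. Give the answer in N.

Cap-side area A_cap = π/4 × (24.0 cm)² = 452.4 cm^2
Rod-side annular area A_ann = π/4 × (24.0² − 15.9²) = 253.8 cm^2
Net thrust = P_cap·A_cap − P_rod·A_ann = 1.253e6 N − 44930 N

F ≈ 1.21e6 N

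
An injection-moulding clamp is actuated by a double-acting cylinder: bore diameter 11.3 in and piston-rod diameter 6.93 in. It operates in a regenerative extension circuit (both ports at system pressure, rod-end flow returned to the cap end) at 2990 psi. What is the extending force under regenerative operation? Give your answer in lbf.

With equal pressure on both faces, forces on the annular region cancel; the net push is pressure × rod cross-section.
Rod cross-section A_rod = π/4 × (6.93 in)² = 37.72 in^2
F = P × A_rod

F ≈ 1.13e5 lbf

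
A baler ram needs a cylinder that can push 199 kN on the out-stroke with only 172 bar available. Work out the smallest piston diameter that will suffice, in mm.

Extension force acts on the full piston face: F = P × (π/4)D².
D = √(4F / (πP)) = √(4 × 199 kN / (π × 172 bar))

D ≈ 121 mm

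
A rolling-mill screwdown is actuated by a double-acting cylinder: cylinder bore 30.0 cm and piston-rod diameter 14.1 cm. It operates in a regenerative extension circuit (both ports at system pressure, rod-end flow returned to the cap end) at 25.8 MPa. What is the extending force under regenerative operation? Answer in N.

With equal pressure on both faces, forces on the annular region cancel; the net push is pressure × rod cross-section.
Rod cross-section A_rod = π/4 × (14.1 cm)² = 156.1 cm^2
F = P × A_rod

F ≈ 4.03e5 N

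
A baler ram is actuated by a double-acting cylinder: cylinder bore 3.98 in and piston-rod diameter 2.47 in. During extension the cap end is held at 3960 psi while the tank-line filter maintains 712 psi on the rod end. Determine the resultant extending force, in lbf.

Cap-side area A_cap = π/4 × (3.98 in)² = 12.44 in^2
Rod-side annular area A_ann = π/4 × (3.98² − 2.47²) = 7.649 in^2
Net thrust = P_cap·A_cap − P_rod·A_ann = 49270 lbf − 5446 lbf

F ≈ 43800 lbf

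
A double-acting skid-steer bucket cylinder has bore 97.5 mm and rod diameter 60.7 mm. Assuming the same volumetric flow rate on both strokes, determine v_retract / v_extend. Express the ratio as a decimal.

v_ret/v_ext ≈ 1.63

Cap-side area A_cap = π/4 × (97.5 mm)² = 7466 mm^2
Rod-side annular area A_ann = π/4 × (97.5² − 60.7²) = 4572 mm^2
For equal Q, v ∝ 1/A, so v_ret/v_ext = A_cap/A_ann.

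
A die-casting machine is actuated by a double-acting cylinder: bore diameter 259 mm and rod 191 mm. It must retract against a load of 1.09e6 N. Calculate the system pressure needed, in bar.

P ≈ 454 bar

Rod-side annular area A_ann = π/4 × (259² − 191²) = 24030 mm^2
Retraction: pressure acts on the annular area.
P = F / A = 1.09e6 N / A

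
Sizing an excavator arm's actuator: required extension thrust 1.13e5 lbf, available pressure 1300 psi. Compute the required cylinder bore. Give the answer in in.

Extension force acts on the full piston face: F = P × (π/4)D².
D = √(4F / (πP)) = √(4 × 1.13e5 lbf / (π × 1300 psi))

D ≈ 10.5 in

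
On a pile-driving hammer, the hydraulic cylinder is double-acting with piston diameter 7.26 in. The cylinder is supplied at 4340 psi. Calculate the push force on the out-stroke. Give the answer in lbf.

F ≈ 1.80e5 lbf

Cap-side area A_cap = π/4 × (7.26 in)² = 41.40 in^2
F = P × A_cap = 4340 psi × A_cap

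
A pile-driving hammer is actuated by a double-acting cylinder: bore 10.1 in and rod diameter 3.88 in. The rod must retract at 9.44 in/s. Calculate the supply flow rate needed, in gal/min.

Rod-side annular area A_ann = π/4 × (10.1² − 3.88²) = 68.29 in^2
Q = A × v

Q ≈ 167 gal/min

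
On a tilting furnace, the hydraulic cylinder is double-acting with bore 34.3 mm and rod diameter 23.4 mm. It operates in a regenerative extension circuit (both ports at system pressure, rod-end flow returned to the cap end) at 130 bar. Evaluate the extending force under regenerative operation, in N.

F ≈ 5590 N

With equal pressure on both faces, forces on the annular region cancel; the net push is pressure × rod cross-section.
Rod cross-section A_rod = π/4 × (23.4 mm)² = 430.1 mm^2
F = P × A_rod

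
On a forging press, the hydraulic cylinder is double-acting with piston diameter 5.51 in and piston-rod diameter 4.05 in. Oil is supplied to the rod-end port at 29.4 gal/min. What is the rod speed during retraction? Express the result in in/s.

Rod-side annular area A_ann = π/4 × (5.51² − 4.05²) = 10.96 in^2
Flow into the rod-end port fills the annular volume.
v = Q / A

v ≈ 10.3 in/s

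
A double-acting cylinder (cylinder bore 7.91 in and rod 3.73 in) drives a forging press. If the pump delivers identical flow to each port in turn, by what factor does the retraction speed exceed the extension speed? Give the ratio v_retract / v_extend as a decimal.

Cap-side area A_cap = π/4 × (7.91 in)² = 49.14 in^2
Rod-side annular area A_ann = π/4 × (7.91² − 3.73²) = 38.21 in^2
For equal Q, v ∝ 1/A, so v_ret/v_ext = A_cap/A_ann.

v_ret/v_ext ≈ 1.29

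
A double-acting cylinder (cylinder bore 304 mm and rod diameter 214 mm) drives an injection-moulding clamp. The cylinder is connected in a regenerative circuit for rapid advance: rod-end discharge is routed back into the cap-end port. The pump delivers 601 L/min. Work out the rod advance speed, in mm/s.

In regeneration the rod-end outflow joins the pump flow into the cap end, so the net volume the pump must supply per unit advance equals the rod cross-section area.
Rod cross-section A_rod = π/4 × (214 mm)² = 35970 mm^2
v = Q_pump / A_rod

v ≈ 278 mm/s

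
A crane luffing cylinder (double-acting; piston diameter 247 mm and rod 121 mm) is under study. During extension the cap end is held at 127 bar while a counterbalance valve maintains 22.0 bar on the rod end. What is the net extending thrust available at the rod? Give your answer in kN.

Cap-side area A_cap = π/4 × (247 mm)² = 47920 mm^2
Rod-side annular area A_ann = π/4 × (247² − 121²) = 36420 mm^2
Net thrust = P_cap·A_cap − P_rod·A_ann = 608.5 kN − 80.12 kN

F ≈ 528 kN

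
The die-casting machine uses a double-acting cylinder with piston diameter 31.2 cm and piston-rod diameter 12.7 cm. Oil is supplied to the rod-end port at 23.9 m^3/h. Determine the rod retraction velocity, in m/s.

Rod-side annular area A_ann = π/4 × (31.2² − 12.7²) = 637.9 cm^2
Flow into the rod-end port fills the annular volume.
v = Q / A

v ≈ 0.104 m/s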